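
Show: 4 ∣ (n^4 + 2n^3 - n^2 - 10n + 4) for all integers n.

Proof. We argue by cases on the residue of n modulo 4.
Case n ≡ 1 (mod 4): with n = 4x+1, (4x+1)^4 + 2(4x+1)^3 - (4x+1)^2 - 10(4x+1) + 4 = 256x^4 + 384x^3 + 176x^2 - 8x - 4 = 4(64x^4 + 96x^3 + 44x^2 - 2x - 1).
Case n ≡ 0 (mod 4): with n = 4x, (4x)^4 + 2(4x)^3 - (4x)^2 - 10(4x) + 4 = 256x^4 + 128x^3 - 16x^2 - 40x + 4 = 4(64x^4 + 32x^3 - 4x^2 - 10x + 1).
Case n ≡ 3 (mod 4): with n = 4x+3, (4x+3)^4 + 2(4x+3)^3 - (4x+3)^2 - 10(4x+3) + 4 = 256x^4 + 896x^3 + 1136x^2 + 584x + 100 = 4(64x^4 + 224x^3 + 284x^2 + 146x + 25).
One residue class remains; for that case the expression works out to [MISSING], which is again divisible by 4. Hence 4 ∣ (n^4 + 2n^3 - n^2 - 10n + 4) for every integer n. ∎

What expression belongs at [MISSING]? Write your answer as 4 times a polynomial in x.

Only n ≡ 2 (mod 4) is unaccounted for. Put n = 4x+2:
(4x+2)^4 + 2(4x+2)^3 - (4x+2)^2 - 10(4x+2) + 4 expands to 256x^4 + 640x^3 + 560x^2 + 168x + 12,
and factoring out 4 leaves 4(64x^4 + 160x^3 + 140x^2 + 42x + 3).

4(64x^4 + 160x^3 + 140x^2 + 42x + 3)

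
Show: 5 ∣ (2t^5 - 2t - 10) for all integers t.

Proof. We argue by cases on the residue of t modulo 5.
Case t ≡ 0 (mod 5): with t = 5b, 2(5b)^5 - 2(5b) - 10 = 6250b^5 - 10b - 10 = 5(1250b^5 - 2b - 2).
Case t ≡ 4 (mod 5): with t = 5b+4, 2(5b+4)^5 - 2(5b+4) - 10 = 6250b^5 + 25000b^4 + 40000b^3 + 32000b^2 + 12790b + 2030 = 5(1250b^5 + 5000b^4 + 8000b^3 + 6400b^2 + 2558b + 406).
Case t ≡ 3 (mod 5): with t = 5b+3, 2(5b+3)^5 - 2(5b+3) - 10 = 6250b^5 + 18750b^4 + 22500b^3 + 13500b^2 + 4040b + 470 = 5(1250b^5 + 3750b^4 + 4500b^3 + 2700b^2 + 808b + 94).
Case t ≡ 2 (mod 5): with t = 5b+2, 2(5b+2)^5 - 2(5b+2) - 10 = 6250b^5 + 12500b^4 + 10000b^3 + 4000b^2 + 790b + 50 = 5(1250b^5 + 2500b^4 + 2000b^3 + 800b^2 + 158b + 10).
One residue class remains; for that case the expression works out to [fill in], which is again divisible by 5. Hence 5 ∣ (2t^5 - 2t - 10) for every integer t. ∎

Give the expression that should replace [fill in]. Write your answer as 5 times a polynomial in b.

5(1250b^5 + 1250b^4 + 500b^3 + 100b^2 + 8b - 2)

The residues treated are {0, 4, 3, 2}, so the missing case is t ≡ 1 (mod 5); write t = 5b+1.
Then 2(5b+1)^5 - 2(5b+1) - 10 = 6250b^5 + 6250b^4 + 2500b^3 + 500b^2 + 40b - 10 = 5(1250b^5 + 1250b^4 + 500b^3 + 100b^2 + 8b - 2).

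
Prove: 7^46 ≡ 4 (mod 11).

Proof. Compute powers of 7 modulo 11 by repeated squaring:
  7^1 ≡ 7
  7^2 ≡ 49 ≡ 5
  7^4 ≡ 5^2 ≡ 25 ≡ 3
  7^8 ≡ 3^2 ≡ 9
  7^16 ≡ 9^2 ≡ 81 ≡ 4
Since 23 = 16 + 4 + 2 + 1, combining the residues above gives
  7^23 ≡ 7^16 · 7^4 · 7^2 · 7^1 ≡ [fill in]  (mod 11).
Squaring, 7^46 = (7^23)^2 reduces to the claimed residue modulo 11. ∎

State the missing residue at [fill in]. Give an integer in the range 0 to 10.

2

Multiply the listed residues: 4 · 3 · 5 · 7 = 12 → 60 → 420.
Reducing modulo 11: 420 = 38·11 + 2, so 7^23 ≡ 2.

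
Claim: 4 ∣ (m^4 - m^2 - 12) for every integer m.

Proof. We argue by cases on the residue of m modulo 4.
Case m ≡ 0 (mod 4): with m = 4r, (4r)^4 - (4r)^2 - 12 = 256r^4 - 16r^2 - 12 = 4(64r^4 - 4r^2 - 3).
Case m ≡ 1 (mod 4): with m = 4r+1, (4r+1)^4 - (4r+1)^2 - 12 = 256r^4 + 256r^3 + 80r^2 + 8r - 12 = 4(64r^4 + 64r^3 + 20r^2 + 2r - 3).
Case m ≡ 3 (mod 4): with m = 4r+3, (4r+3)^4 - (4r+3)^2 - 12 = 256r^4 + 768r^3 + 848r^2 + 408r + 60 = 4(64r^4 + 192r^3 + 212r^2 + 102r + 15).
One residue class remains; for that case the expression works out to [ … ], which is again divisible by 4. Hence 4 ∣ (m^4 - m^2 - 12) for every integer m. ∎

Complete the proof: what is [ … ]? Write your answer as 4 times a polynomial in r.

4(64r^4 + 128r^3 + 92r^2 + 28r)

The residues treated are {0, 1, 3}, so the missing case is m ≡ 2 (mod 4); write m = 4r+2.
Then (4r+2)^4 - (4r+2)^2 - 12 = 256r^4 + 512r^3 + 368r^2 + 112r = 4(64r^4 + 128r^3 + 92r^2 + 28r).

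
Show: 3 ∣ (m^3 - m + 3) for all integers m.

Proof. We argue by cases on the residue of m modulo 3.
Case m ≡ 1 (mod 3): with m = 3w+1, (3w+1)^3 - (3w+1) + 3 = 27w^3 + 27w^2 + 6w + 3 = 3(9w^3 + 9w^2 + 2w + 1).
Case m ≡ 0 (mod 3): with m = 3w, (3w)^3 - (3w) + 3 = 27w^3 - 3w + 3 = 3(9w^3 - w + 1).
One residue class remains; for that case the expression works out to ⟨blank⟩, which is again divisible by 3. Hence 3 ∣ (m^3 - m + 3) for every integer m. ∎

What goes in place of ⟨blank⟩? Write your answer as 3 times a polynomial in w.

The residues treated are {1, 0}, so the missing case is m ≡ 2 (mod 3); write m = 3w+2.
Then (3w+2)^3 - (3w+2) + 3 = 27w^3 + 54w^2 + 33w + 9 = 3(9w^3 + 18w^2 + 11w + 3).

3(9w^3 + 18w^2 + 11w + 3)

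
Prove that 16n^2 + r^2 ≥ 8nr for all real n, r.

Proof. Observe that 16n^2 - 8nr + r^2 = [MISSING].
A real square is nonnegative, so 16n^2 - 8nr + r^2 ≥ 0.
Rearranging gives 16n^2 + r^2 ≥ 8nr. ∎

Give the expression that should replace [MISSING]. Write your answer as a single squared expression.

The leading and trailing coefficients are 4^2 and 1^2, and 8 = 2·4·1, so the trinomial is (4n - r)^2.
Hence 16n^2 - 8nr + r^2 ≥ 0.

(4n - r)^2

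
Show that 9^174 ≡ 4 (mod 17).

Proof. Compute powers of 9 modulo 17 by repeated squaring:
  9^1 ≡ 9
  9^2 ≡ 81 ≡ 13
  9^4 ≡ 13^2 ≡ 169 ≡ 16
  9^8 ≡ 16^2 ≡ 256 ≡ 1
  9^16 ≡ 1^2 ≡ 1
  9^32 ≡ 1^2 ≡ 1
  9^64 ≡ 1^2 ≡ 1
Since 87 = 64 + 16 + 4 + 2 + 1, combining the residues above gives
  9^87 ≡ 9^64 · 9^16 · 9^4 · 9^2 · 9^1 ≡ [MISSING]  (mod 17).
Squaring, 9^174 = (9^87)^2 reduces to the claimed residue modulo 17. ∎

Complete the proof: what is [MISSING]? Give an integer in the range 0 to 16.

2

Multiply the listed residues: 1 · 1 · 16 · 13 · 9 = 1 → 16 → 208 → 1872.
Reducing modulo 17: 1872 = 110·17 + 2, so 9^87 ≡ 2.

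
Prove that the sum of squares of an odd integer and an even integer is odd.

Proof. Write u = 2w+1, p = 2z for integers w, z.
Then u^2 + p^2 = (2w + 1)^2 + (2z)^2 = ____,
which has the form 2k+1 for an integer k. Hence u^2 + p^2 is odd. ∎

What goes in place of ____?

(2w + 1)^2 + (2z)^2 = 4w^2 + 4w + 4z^2 + 1
= 2(2w^2 + 2w + 2z^2) + 1.
Since 2w^2 + 2w + 2z^2 is an integer, the sum of squares is of the form 2k+1 for an integer k.

2(2w^2 + 2w + 2z^2) + 1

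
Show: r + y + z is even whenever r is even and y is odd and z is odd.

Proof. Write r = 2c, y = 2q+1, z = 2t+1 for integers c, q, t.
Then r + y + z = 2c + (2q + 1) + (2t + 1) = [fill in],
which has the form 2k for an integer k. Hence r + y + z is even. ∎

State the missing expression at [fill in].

Expanding: 2c + (2q + 1) + (2t + 1) = 2c + 2q + 2t + 2.
Every term is even; pulling out the factor of 2 gives 2(c + q + t + 1).

2(c + q + t + 1)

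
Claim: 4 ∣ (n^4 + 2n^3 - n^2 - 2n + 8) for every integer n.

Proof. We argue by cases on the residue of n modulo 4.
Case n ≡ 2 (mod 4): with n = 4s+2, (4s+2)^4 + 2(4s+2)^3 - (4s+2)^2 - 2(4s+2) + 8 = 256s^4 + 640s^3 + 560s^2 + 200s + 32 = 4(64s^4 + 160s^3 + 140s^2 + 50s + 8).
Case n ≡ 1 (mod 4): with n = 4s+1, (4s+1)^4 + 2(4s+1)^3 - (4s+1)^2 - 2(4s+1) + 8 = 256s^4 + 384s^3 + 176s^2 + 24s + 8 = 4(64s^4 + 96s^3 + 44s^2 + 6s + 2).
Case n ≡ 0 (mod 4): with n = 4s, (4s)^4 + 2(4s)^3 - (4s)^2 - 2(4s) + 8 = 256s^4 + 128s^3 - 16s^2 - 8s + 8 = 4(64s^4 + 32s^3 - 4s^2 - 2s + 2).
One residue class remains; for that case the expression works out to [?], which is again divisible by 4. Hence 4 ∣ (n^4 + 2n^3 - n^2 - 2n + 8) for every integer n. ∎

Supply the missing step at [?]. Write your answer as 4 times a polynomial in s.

Only n ≡ 3 (mod 4) is unaccounted for. Put n = 4s+3:
(4s+3)^4 + 2(4s+3)^3 - (4s+3)^2 - 2(4s+3) + 8 expands to 256s^4 + 896s^3 + 1136s^2 + 616s + 128,
and factoring out 4 leaves 4(64s^4 + 224s^3 + 284s^2 + 154s + 32).

4(64s^4 + 224s^3 + 284s^2 + 154s + 32)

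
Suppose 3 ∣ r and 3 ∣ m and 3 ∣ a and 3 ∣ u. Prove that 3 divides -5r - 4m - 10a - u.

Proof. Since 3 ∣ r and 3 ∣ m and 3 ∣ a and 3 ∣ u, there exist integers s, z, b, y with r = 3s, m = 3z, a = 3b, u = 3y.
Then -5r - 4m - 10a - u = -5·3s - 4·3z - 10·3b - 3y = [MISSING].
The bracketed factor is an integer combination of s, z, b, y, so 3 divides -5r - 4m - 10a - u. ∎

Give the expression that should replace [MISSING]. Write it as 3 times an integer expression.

3(-10b - 5s - y - 4z)

Each term has a factor of 3: -5·3s - 4·3z - 10·3b - 3y = 3·(-10b - 5s - y - 4z).
Since -10b - 5s - y - 4z is an integer, 3 ∣ (-5r - 4m - 10a - u).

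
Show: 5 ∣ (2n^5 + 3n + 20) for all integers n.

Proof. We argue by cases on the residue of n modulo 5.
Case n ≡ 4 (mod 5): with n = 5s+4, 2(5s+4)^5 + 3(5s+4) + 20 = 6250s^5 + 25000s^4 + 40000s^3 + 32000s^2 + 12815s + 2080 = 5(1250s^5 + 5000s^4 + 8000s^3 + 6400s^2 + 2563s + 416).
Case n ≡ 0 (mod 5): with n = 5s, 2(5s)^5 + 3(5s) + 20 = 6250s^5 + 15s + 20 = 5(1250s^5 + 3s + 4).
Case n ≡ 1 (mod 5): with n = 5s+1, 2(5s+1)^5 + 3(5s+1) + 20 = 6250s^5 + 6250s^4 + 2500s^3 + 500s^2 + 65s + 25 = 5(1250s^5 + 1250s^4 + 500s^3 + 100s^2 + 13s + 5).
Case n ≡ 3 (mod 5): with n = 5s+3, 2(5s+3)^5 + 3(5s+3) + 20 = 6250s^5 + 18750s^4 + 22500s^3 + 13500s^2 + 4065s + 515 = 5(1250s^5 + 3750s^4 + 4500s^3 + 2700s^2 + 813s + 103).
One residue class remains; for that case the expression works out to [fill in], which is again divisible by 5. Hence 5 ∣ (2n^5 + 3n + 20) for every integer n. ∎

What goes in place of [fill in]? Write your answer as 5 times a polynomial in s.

Only n ≡ 2 (mod 5) is unaccounted for. Put n = 5s+2:
2(5s+2)^5 + 3(5s+2) + 20 expands to 6250s^5 + 12500s^4 + 10000s^3 + 4000s^2 + 815s + 90,
and factoring out 5 leaves 5(1250s^5 + 2500s^4 + 2000s^3 + 800s^2 + 163s + 18).

5(1250s^5 + 2500s^4 + 2000s^3 + 800s^2 + 163s + 18)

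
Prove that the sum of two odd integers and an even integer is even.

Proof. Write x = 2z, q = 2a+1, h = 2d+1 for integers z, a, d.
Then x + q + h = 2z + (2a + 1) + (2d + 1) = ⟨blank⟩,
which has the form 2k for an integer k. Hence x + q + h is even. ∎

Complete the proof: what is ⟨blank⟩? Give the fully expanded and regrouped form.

2z + (2a + 1) + (2d + 1) = 2a + 2d + 2z + 2
= 2(a + d + z + 1).
Since a + d + z + 1 is an integer, the sum is of the form 2k for an integer k.

2(a + d + z + 1)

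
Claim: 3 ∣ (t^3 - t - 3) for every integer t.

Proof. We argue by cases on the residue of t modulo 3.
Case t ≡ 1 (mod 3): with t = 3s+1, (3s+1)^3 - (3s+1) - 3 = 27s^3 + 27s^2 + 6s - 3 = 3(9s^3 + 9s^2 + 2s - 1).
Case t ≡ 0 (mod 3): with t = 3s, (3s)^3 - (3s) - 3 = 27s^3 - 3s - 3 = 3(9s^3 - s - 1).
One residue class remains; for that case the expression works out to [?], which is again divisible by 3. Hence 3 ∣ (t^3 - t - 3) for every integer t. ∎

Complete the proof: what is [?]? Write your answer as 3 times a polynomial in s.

3(9s^3 + 18s^2 + 11s + 1)

Only t ≡ 2 (mod 3) is unaccounted for. Put t = 3s+2:
(3s+2)^3 - (3s+2) - 3 expands to 27s^3 + 54s^2 + 33s + 3,
and factoring out 3 leaves 3(9s^3 + 18s^2 + 11s + 1).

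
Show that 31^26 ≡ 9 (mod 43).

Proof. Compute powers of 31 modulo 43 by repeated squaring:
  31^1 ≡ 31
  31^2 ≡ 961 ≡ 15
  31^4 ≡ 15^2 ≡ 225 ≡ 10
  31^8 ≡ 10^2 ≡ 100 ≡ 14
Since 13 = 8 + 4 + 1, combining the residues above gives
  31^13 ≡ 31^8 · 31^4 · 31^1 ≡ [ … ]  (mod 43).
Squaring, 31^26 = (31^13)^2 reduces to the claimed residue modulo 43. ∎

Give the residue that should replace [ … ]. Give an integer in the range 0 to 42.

40

31^8 · 31^4 · 31^1 ≡ 14 · 10 · 31 = 4340.
4340 mod 43 = 40, so 31^13 ≡ 40 (mod 43).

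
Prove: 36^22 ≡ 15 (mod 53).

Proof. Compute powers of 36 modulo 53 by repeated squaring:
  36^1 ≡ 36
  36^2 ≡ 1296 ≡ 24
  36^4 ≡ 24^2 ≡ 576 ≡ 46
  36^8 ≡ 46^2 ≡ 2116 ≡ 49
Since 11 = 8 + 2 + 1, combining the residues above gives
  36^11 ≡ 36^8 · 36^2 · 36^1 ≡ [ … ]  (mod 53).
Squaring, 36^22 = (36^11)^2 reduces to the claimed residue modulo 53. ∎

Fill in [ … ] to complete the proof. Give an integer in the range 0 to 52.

36^8 · 36^2 · 36^1 ≡ 49 · 24 · 36 = 42336.
42336 mod 53 = 42, so 36^11 ≡ 42 (mod 53).

42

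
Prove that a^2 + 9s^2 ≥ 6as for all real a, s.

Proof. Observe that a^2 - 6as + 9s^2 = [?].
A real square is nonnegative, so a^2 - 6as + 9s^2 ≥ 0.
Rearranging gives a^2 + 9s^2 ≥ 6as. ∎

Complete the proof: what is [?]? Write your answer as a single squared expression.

The leading and trailing coefficients are 1^2 and 3^2, and 6 = 2·1·3, so the trinomial is (a - 3s)^2.
Hence a^2 - 6as + 9s^2 ≥ 0.

(a - 3s)^2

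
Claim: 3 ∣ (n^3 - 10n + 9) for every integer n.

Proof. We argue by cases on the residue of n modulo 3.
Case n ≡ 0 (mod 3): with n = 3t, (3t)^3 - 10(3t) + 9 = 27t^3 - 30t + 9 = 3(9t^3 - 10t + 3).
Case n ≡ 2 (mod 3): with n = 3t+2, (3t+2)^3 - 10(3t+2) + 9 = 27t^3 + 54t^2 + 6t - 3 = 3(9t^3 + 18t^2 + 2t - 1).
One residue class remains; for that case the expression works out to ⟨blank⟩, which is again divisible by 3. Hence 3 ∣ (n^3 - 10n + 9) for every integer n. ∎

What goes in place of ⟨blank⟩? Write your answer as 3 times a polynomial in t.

3(9t^3 + 9t^2 - 7t)

The residues treated are {0, 2}, so the missing case is n ≡ 1 (mod 3); write n = 3t+1.
Then (3t+1)^3 - 10(3t+1) + 9 = 27t^3 + 27t^2 - 21t = 3(9t^3 + 9t^2 - 7t).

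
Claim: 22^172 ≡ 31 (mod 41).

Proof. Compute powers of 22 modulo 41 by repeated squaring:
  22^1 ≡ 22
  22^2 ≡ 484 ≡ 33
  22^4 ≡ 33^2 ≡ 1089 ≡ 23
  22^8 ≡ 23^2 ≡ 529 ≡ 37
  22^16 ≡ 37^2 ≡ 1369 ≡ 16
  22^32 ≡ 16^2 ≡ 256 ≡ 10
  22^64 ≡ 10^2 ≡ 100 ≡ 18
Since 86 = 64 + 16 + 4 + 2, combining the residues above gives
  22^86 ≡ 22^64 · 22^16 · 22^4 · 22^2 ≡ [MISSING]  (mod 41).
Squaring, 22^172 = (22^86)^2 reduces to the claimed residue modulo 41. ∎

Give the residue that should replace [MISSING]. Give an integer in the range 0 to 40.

21

22^64 · 22^16 · 22^4 · 22^2 ≡ 18 · 16 · 23 · 33 = 218592.
218592 mod 41 = 21, so 22^86 ≡ 21 (mod 41).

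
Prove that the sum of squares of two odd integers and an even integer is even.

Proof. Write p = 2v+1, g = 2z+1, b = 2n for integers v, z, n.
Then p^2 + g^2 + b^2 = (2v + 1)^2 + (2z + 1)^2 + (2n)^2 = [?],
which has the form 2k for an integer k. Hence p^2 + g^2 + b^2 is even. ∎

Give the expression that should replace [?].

Expanding: (2v + 1)^2 + (2z + 1)^2 + (2n)^2 = 4n^2 + 4v^2 + 4v + 4z^2 + 4z + 2.
Every term is even; pulling out the factor of 2 gives 2(2n^2 + 2v^2 + 2v + 2z^2 + 2z + 1).

2(2n^2 + 2v^2 + 2v + 2z^2 + 2z + 1)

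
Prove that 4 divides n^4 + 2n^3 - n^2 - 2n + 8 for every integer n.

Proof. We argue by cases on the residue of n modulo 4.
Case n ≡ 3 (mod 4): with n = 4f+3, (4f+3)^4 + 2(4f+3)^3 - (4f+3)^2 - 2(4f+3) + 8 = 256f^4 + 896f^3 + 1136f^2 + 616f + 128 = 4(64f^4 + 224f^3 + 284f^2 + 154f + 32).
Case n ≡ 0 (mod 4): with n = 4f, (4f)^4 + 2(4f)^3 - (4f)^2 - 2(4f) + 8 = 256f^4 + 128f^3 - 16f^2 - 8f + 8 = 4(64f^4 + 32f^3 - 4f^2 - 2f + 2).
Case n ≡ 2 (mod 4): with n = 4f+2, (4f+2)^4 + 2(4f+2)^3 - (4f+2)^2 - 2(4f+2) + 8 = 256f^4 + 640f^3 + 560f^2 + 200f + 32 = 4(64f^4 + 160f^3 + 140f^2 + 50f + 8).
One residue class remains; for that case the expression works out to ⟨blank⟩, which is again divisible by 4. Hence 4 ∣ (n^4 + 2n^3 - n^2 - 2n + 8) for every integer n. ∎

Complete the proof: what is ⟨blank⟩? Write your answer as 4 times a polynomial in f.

Only n ≡ 1 (mod 4) is unaccounted for. Put n = 4f+1:
(4f+1)^4 + 2(4f+1)^3 - (4f+1)^2 - 2(4f+1) + 8 expands to 256f^4 + 384f^3 + 176f^2 + 24f + 8,
and factoring out 4 leaves 4(64f^4 + 96f^3 + 44f^2 + 6f + 2).

4(64f^4 + 96f^3 + 44f^2 + 6f + 2)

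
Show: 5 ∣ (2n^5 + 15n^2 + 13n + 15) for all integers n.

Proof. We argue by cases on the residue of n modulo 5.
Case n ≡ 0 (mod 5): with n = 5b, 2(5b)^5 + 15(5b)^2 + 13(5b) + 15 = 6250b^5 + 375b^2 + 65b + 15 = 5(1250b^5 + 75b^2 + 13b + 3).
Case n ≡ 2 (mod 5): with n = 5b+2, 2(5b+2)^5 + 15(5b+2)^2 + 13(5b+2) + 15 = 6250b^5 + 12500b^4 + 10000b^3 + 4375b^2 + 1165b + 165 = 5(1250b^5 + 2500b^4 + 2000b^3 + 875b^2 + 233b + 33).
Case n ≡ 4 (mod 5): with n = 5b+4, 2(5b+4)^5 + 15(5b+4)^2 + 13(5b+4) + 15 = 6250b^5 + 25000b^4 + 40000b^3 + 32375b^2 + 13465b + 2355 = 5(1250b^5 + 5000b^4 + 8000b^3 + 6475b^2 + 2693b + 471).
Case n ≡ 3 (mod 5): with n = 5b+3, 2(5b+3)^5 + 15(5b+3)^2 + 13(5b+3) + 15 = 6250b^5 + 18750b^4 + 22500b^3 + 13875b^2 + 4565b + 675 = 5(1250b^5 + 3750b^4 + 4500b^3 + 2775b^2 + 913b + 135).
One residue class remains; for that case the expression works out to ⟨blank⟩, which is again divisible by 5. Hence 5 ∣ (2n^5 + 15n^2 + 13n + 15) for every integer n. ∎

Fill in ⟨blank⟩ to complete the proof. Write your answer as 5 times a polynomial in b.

5(1250b^5 + 1250b^4 + 500b^3 + 175b^2 + 53b + 9)

Only n ≡ 1 (mod 5) is unaccounted for. Put n = 5b+1:
2(5b+1)^5 + 15(5b+1)^2 + 13(5b+1) + 15 expands to 6250b^5 + 6250b^4 + 2500b^3 + 875b^2 + 265b + 45,
and factoring out 5 leaves 5(1250b^5 + 1250b^4 + 500b^3 + 175b^2 + 53b + 9).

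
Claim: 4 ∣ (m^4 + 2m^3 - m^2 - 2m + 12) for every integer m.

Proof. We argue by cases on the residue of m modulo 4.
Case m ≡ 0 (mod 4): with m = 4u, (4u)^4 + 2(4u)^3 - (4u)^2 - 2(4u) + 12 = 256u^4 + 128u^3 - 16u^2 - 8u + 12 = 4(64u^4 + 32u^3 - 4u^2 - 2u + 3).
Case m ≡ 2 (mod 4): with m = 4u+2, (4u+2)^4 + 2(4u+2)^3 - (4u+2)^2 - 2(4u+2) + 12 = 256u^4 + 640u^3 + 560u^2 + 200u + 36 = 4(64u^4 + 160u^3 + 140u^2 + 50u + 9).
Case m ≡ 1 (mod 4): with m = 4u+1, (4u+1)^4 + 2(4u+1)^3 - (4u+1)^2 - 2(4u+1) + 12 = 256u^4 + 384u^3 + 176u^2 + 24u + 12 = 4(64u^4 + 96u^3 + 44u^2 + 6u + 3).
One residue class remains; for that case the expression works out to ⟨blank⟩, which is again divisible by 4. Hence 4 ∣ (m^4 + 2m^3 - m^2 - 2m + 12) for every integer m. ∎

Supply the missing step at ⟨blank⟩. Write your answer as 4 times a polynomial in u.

4(64u^4 + 224u^3 + 284u^2 + 154u + 33)

Only m ≡ 3 (mod 4) is unaccounted for. Put m = 4u+3:
(4u+3)^4 + 2(4u+3)^3 - (4u+3)^2 - 2(4u+3) + 12 expands to 256u^4 + 896u^3 + 1136u^2 + 616u + 132,
and factoring out 4 leaves 4(64u^4 + 224u^3 + 284u^2 + 154u + 33).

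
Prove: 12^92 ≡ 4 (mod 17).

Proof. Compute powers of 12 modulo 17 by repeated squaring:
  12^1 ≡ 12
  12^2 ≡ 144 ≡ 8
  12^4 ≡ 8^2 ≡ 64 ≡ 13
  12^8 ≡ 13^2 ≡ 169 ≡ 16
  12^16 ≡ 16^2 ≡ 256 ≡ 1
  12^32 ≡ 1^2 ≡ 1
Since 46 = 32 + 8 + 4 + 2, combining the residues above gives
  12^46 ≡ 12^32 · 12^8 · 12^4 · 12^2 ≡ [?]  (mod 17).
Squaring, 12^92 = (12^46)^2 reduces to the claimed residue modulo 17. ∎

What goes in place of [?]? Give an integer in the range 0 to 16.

Multiply the listed residues: 1 · 16 · 13 · 8 = 16 → 208 → 1664.
Reducing modulo 17: 1664 = 97·17 + 15, so 12^46 ≡ 15.

15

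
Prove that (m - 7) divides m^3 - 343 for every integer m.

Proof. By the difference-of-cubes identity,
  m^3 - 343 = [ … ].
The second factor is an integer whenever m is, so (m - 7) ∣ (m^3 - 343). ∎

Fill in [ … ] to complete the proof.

Polynomial division of m^3 - 343 by m - 7 leaves remainder 0 and quotient m^2 + 7m + 49.
Hence m^3 - 343 = (m - 7)(m^2 + 7m + 49).

(m - 7)(m^2 + 7m + 49)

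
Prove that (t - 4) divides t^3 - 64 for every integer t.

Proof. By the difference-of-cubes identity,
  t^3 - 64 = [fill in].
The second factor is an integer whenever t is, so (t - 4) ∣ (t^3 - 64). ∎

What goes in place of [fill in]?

(t - 4)(t^2 + 4t + 16)

a^3 - b^3 = (a - b)(a^2 + ab + b^2). With a = t, b = 4:
t^3 - 64 = (t - 4)(t^2 + 4t + 16).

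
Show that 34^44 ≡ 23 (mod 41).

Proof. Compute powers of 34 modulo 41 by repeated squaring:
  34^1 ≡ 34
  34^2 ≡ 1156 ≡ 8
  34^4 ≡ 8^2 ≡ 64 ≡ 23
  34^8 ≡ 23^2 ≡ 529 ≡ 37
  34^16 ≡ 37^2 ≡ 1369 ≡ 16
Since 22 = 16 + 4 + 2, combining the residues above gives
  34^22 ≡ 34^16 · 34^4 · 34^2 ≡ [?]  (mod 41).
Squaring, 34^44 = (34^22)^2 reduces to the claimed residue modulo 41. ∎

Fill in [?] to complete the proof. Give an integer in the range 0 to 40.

33

Multiply the listed residues: 16 · 23 · 8 = 368 → 2944.
Reducing modulo 41: 2944 = 71·41 + 33, so 34^22 ≡ 33.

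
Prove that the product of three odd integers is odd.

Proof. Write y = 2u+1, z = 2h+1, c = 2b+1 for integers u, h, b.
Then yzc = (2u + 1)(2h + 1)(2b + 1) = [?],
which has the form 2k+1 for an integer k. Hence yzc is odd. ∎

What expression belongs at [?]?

2(4bhu + 2bh + 2bu + b + 2hu + h + u) + 1

Expanding: (2u + 1)(2h + 1)(2b + 1) = 8bhu + 4bh + 4bu + 2b + 4hu + 2h + 2u + 1.
Every term except the constant is even, so this is 2(4bhu + 2bh + 2bu + b + 2hu + h + u) + 1,
and 4bhu + 2bh + 2bu + b + 2hu + h + u ∈ ℤ gives the required form.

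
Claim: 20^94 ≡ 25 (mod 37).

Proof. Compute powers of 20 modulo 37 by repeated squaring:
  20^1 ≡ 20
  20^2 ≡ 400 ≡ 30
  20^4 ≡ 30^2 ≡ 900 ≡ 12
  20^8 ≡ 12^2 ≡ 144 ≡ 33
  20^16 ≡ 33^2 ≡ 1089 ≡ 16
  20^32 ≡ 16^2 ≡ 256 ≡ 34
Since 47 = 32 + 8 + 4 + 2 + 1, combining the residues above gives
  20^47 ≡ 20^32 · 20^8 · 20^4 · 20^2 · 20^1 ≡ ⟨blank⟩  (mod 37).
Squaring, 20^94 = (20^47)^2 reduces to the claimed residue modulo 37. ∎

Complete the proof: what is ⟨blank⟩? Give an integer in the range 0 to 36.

20^32 · 20^8 · 20^4 · 20^2 · 20^1 ≡ 34 · 33 · 12 · 30 · 20 = 8078400.
8078400 mod 37 = 5, so 20^47 ≡ 5 (mod 37).

5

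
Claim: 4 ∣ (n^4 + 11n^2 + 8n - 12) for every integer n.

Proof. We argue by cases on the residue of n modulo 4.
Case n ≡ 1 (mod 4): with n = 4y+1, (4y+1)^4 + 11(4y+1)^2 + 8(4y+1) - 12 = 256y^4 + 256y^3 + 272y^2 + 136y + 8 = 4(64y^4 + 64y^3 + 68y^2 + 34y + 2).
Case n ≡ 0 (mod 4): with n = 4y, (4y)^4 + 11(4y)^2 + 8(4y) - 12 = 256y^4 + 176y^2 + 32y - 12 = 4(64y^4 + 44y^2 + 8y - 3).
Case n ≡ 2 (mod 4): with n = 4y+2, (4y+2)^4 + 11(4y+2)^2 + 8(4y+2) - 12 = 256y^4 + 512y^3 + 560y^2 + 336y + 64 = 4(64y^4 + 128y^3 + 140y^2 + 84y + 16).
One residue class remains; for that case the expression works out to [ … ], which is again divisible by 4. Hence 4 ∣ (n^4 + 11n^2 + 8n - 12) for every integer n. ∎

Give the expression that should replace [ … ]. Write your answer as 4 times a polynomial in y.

The residues treated are {1, 0, 2}, so the missing case is n ≡ 3 (mod 4); write n = 4y+3.
Then (4y+3)^4 + 11(4y+3)^2 + 8(4y+3) - 12 = 256y^4 + 768y^3 + 1040y^2 + 728y + 192 = 4(64y^4 + 192y^3 + 260y^2 + 182y + 48).

4(64y^4 + 192y^3 + 260y^2 + 182y + 48)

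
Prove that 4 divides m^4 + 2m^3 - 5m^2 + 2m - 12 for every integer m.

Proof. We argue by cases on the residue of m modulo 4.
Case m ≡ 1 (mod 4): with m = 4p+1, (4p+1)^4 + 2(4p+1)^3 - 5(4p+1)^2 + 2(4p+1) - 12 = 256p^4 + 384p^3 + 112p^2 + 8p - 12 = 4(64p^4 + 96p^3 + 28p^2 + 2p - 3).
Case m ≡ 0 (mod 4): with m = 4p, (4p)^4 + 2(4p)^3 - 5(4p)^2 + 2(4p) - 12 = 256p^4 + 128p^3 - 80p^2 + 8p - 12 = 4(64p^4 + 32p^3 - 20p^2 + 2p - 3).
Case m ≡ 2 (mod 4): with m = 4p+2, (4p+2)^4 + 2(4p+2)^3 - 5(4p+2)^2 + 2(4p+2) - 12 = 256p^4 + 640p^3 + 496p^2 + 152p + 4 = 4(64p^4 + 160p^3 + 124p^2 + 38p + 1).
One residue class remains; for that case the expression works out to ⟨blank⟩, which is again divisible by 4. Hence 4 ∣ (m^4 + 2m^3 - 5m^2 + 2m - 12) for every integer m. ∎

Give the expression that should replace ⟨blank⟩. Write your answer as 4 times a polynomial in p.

Only m ≡ 3 (mod 4) is unaccounted for. Put m = 4p+3:
(4p+3)^4 + 2(4p+3)^3 - 5(4p+3)^2 + 2(4p+3) - 12 expands to 256p^4 + 896p^3 + 1072p^2 + 536p + 84,
and factoring out 4 leaves 4(64p^4 + 224p^3 + 268p^2 + 134p + 21).

4(64p^4 + 224p^3 + 268p^2 + 134p + 21)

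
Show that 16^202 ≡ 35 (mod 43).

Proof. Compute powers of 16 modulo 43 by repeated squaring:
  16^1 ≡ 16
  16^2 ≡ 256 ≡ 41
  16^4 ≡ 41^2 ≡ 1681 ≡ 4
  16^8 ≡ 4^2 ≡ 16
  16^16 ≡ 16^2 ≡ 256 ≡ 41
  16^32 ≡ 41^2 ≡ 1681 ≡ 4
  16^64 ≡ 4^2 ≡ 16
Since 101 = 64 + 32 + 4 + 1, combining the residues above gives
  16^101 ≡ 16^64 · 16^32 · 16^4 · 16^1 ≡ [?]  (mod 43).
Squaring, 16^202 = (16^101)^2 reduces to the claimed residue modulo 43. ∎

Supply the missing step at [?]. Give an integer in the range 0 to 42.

11

16^64 · 16^32 · 16^4 · 16^1 ≡ 16 · 4 · 4 · 16 = 4096.
4096 mod 43 = 11, so 16^101 ≡ 11 (mod 43).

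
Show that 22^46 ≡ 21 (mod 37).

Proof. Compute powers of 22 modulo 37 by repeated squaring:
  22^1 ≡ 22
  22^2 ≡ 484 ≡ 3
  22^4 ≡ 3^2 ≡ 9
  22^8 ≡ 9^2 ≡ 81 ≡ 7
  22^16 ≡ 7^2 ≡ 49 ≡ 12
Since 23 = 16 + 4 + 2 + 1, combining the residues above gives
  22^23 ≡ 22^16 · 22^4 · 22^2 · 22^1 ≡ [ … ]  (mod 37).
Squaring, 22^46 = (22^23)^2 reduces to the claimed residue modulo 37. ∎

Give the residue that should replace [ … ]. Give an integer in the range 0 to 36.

Multiply the listed residues: 12 · 9 · 3 · 22 = 108 → 324 → 7128.
Reducing modulo 37: 7128 = 192·37 + 24, so 22^23 ≡ 24.

24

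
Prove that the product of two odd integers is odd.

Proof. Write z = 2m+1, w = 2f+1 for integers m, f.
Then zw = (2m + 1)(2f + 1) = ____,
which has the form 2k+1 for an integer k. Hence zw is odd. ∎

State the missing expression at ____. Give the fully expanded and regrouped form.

(2m + 1)(2f + 1) = 4fm + 2f + 2m + 1
= 2(2fm + f + m) + 1.
Since 2fm + f + m is an integer, the product is of the form 2k+1 for an integer k.

2(2fm + f + m) + 1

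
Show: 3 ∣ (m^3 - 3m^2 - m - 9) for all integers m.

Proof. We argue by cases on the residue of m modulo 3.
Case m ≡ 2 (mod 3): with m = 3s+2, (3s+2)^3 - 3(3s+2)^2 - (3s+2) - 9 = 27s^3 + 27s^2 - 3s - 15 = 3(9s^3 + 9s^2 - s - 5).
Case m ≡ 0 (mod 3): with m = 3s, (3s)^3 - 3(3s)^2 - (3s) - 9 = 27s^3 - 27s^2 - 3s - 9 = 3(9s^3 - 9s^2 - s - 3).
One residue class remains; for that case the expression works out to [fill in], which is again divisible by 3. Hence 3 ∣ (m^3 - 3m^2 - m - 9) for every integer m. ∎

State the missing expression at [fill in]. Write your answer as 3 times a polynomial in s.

Only m ≡ 1 (mod 3) is unaccounted for. Put m = 3s+1:
(3s+1)^3 - 3(3s+1)^2 - (3s+1) - 9 expands to 27s^3 - 12s - 12,
and factoring out 3 leaves 3(9s^3 - 4s - 4).

3(9s^3 - 4s - 4)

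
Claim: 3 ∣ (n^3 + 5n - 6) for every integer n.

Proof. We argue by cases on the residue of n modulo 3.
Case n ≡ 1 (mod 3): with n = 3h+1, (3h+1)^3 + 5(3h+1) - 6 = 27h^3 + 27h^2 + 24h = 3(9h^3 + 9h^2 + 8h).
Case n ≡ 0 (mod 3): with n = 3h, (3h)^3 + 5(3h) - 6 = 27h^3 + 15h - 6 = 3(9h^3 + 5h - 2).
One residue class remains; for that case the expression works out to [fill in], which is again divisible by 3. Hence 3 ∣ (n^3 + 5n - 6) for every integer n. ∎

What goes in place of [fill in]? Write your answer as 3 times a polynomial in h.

3(9h^3 + 18h^2 + 17h + 4)

Only n ≡ 2 (mod 3) is unaccounted for. Put n = 3h+2:
(3h+2)^3 + 5(3h+2) - 6 expands to 27h^3 + 54h^2 + 51h + 12,
and factoring out 3 leaves 3(9h^3 + 18h^2 + 17h + 4).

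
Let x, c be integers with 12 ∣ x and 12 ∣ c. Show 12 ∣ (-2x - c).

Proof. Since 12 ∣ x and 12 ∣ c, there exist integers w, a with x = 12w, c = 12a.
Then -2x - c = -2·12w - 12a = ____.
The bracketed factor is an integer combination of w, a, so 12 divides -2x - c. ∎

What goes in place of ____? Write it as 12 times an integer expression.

12(-a - 2w)

Pull the common 12 out of every term: -2·12w - 12a = 12(-a - 2w).
-a - 2w is an integer, which exhibits the divisibility.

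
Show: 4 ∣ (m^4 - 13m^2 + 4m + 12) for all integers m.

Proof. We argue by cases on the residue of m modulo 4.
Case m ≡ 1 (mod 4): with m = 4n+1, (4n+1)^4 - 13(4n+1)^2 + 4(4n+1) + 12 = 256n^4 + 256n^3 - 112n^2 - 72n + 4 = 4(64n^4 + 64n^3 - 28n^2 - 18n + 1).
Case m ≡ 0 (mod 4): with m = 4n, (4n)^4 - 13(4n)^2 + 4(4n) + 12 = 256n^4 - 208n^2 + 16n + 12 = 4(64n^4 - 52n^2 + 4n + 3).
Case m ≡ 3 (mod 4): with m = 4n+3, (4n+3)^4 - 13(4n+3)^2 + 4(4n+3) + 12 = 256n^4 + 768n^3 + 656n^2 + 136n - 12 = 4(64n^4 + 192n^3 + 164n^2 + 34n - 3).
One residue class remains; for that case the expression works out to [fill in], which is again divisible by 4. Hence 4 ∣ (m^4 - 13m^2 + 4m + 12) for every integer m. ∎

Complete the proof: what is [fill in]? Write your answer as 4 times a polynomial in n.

4(64n^4 + 128n^3 + 44n^2 - 16n - 4)

The residues treated are {1, 0, 3}, so the missing case is m ≡ 2 (mod 4); write m = 4n+2.
Then (4n+2)^4 - 13(4n+2)^2 + 4(4n+2) + 12 = 256n^4 + 512n^3 + 176n^2 - 64n - 16 = 4(64n^4 + 128n^3 + 44n^2 - 16n - 4).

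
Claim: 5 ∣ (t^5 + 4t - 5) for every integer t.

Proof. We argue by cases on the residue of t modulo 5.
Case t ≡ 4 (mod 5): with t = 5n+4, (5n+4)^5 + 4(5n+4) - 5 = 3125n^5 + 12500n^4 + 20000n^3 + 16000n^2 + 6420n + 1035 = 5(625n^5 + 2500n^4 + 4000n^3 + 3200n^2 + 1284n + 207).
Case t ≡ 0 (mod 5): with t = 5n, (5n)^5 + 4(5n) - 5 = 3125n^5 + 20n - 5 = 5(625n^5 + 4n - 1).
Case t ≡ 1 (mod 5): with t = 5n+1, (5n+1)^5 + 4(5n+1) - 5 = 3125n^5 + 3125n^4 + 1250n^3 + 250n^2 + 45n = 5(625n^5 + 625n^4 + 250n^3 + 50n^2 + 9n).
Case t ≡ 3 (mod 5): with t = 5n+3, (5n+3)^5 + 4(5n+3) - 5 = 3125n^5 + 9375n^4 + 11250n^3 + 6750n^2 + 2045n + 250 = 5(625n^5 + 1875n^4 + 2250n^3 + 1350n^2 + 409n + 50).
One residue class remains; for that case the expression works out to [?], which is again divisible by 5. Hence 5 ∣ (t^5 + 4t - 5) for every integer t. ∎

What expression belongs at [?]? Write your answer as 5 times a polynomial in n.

5(625n^5 + 1250n^4 + 1000n^3 + 400n^2 + 84n + 7)

The residues treated are {4, 0, 1, 3}, so the missing case is t ≡ 2 (mod 5); write t = 5n+2.
Then (5n+2)^5 + 4(5n+2) - 5 = 3125n^5 + 6250n^4 + 5000n^3 + 2000n^2 + 420n + 35 = 5(625n^5 + 1250n^4 + 1000n^3 + 400n^2 + 84n + 7).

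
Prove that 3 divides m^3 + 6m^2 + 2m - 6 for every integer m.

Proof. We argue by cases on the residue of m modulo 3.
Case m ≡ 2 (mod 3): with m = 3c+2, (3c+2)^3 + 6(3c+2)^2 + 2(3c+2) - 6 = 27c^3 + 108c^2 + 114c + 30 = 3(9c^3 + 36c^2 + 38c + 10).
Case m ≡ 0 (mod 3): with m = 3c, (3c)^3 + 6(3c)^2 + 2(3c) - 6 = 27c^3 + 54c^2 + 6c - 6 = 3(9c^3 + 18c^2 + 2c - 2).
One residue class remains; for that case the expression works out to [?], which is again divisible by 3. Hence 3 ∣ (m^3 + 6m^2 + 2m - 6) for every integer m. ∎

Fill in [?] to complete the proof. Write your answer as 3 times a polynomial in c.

3(9c^3 + 27c^2 + 17c + 1)

Only m ≡ 1 (mod 3) is unaccounted for. Put m = 3c+1:
(3c+1)^3 + 6(3c+1)^2 + 2(3c+1) - 6 expands to 27c^3 + 81c^2 + 51c + 3,
and factoring out 3 leaves 3(9c^3 + 27c^2 + 17c + 1).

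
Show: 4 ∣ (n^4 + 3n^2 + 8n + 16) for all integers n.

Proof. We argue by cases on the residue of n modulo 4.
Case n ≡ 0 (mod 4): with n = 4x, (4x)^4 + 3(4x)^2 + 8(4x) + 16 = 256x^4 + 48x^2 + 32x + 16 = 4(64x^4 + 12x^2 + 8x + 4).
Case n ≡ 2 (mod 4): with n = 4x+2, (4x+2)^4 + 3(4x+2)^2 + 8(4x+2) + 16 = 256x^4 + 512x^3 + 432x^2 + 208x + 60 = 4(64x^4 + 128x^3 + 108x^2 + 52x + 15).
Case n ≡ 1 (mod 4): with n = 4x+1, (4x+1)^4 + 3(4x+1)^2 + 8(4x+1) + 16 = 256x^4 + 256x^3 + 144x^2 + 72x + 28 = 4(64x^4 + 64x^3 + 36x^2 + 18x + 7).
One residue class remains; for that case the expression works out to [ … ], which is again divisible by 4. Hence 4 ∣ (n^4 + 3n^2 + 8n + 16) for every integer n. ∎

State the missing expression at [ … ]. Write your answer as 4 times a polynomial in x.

The residues treated are {0, 2, 1}, so the missing case is n ≡ 3 (mod 4); write n = 4x+3.
Then (4x+3)^4 + 3(4x+3)^2 + 8(4x+3) + 16 = 256x^4 + 768x^3 + 912x^2 + 536x + 148 = 4(64x^4 + 192x^3 + 228x^2 + 134x + 37).

4(64x^4 + 192x^3 + 228x^2 + 134x + 37)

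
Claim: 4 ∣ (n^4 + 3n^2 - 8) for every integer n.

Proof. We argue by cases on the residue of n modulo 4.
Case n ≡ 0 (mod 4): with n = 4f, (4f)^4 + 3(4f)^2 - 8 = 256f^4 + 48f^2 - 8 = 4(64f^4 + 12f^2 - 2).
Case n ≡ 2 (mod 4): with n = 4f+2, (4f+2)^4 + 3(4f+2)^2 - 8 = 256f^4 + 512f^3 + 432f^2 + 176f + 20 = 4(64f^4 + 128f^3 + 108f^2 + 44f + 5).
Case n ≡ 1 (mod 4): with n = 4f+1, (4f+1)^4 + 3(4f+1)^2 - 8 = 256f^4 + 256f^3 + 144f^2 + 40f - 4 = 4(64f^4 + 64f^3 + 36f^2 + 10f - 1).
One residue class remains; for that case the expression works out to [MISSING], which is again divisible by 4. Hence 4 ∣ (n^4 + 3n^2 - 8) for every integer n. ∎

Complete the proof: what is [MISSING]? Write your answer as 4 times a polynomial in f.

4(64f^4 + 192f^3 + 228f^2 + 126f + 25)

The residues treated are {0, 2, 1}, so the missing case is n ≡ 3 (mod 4); write n = 4f+3.
Then (4f+3)^4 + 3(4f+3)^2 - 8 = 256f^4 + 768f^3 + 912f^2 + 504f + 100 = 4(64f^4 + 192f^3 + 228f^2 + 126f + 25).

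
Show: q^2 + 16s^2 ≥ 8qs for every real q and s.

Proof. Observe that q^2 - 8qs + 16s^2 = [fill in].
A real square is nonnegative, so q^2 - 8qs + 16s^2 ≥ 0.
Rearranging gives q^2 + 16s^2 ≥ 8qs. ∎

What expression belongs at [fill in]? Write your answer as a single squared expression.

q^2 - 8qs + 16s^2 is a perfect-square trinomial: the outer terms are (q)^2 and (4s)^2, and the cross term is -2·q·4s.
So q^2 - 8qs + 16s^2 = (q - 4s)^2 ≥ 0.

(q - 4s)^2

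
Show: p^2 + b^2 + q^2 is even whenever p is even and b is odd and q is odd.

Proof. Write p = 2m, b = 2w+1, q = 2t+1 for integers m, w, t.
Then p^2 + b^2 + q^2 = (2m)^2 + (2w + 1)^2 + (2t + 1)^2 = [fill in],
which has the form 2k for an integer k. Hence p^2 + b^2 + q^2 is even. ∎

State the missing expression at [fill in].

2(2m^2 + 2t^2 + 2t + 2w^2 + 2w + 1)

Expanding: (2m)^2 + (2w + 1)^2 + (2t + 1)^2 = 4m^2 + 4t^2 + 4t + 4w^2 + 4w + 2.
Every term is even; pulling out the factor of 2 gives 2(2m^2 + 2t^2 + 2t + 2w^2 + 2w + 1).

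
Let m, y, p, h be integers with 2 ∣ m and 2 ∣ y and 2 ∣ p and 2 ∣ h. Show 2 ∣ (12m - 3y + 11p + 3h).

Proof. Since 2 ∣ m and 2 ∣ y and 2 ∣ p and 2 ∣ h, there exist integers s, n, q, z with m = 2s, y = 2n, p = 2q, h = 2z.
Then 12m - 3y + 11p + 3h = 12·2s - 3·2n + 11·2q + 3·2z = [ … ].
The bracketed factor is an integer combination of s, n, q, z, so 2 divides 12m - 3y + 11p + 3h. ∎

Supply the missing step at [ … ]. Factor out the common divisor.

2(-3n + 11q + 12s + 3z)

Each term has a factor of 2: 12·2s - 3·2n + 11·2q + 3·2z = 2·(-3n + 11q + 12s + 3z).
Since -3n + 11q + 12s + 3z is an integer, 2 ∣ (12m - 3y + 11p + 3h).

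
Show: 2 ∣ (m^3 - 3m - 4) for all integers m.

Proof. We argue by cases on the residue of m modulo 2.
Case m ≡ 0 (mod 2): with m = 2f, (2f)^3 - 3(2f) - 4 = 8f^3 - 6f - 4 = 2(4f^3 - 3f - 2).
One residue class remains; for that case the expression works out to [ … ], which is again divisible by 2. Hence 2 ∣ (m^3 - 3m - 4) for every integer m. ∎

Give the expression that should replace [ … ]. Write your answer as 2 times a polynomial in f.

2(4f^3 + 6f^2 - 3)

Only m ≡ 1 (mod 2) is unaccounted for. Put m = 2f+1:
(2f+1)^3 - 3(2f+1) - 4 expands to 8f^3 + 12f^2 - 6,
and factoring out 2 leaves 2(4f^3 + 6f^2 - 3).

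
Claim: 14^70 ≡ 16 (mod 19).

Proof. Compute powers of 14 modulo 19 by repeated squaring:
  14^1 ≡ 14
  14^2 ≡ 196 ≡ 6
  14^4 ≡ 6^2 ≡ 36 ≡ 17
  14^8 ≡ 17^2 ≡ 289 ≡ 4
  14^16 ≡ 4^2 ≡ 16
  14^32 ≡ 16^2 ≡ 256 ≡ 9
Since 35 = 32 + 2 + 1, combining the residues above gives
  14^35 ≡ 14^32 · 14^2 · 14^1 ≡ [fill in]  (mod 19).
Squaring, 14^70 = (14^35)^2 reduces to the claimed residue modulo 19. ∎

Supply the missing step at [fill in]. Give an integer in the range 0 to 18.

15

14^32 · 14^2 · 14^1 ≡ 9 · 6 · 14 = 756.
756 mod 19 = 15, so 14^35 ≡ 15 (mod 19).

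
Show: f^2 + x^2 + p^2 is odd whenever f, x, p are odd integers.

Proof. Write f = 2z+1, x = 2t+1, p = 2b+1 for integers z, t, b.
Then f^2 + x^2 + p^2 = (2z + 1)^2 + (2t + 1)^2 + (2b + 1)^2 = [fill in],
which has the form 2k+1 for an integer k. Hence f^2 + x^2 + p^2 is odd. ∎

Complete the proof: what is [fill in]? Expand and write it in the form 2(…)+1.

Expanding: (2z + 1)^2 + (2t + 1)^2 + (2b + 1)^2 = 4b^2 + 4b + 4t^2 + 4t + 4z^2 + 4z + 3.
Every term except the constant is even, so this is 2(2b^2 + 2b + 2t^2 + 2t + 2z^2 + 2z + 1) + 1,
and 2b^2 + 2b + 2t^2 + 2t + 2z^2 + 2z + 1 ∈ ℤ gives the required form.

2(2b^2 + 2b + 2t^2 + 2t + 2z^2 + 2z + 1) + 1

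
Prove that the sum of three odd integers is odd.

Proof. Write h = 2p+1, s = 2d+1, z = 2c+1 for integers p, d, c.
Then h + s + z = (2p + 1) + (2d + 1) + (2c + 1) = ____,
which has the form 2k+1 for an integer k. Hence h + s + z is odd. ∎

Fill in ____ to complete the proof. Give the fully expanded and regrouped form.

2(c + d + p + 1) + 1

(2p + 1) + (2d + 1) + (2c + 1) = 2c + 2d + 2p + 3
= 2(c + d + p + 1) + 1.
Since c + d + p + 1 is an integer, the sum is of the form 2k+1 for an integer k.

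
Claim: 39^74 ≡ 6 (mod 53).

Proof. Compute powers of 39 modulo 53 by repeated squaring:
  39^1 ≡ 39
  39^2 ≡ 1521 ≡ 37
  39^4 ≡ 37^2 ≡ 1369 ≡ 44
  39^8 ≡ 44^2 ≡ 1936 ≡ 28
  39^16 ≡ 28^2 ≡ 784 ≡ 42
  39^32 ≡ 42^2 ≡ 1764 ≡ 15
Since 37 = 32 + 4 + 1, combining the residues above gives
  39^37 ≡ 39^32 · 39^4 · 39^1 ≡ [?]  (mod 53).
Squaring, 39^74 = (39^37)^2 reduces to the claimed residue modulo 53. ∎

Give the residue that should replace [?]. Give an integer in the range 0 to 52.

Multiply the listed residues: 15 · 44 · 39 = 660 → 25740.
Reducing modulo 53: 25740 = 485·53 + 35, so 39^37 ≡ 35.

35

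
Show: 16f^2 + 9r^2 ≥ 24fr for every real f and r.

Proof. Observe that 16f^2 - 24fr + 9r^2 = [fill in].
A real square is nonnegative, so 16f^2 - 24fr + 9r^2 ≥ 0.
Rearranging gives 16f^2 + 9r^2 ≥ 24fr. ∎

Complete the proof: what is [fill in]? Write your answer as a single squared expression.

(4f - 3r)^2

The leading and trailing coefficients are 4^2 and 3^2, and 24 = 2·4·3, so the trinomial is (4f - 3r)^2.
Hence 16f^2 - 24fr + 9r^2 ≥ 0.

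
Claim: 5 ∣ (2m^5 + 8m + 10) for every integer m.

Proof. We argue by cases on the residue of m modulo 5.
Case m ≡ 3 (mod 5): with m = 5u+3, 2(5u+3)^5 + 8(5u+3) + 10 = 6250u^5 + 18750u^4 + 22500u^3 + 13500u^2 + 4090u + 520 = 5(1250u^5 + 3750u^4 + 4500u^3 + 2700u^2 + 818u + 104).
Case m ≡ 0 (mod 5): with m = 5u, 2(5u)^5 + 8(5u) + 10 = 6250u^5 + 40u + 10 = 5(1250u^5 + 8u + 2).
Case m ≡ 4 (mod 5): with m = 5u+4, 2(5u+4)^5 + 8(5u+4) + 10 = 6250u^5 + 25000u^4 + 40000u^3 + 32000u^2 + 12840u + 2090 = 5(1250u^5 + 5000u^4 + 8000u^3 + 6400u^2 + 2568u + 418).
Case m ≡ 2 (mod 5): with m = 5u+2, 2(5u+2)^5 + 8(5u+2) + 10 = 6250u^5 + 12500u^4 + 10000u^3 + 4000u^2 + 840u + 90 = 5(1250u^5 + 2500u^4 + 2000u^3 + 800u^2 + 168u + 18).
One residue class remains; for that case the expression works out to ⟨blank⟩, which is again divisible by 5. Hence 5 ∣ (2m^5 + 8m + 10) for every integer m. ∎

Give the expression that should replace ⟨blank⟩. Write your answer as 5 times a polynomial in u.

Only m ≡ 1 (mod 5) is unaccounted for. Put m = 5u+1:
2(5u+1)^5 + 8(5u+1) + 10 expands to 6250u^5 + 6250u^4 + 2500u^3 + 500u^2 + 90u + 20,
and factoring out 5 leaves 5(1250u^5 + 1250u^4 + 500u^3 + 100u^2 + 18u + 4).

5(1250u^5 + 1250u^4 + 500u^3 + 100u^2 + 18u + 4)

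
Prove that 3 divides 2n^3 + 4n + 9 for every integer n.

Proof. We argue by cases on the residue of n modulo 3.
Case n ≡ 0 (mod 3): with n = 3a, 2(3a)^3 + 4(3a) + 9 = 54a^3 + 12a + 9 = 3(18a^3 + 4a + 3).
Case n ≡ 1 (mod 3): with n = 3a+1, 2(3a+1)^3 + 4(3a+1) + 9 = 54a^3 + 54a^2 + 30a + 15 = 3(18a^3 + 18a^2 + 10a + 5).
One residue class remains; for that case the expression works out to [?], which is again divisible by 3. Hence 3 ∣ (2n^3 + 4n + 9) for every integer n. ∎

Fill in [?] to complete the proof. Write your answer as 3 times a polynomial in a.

3(18a^3 + 36a^2 + 28a + 11)

The residues treated are {0, 1}, so the missing case is n ≡ 2 (mod 3); write n = 3a+2.
Then 2(3a+2)^3 + 4(3a+2) + 9 = 54a^3 + 108a^2 + 84a + 33 = 3(18a^3 + 36a^2 + 28a + 11).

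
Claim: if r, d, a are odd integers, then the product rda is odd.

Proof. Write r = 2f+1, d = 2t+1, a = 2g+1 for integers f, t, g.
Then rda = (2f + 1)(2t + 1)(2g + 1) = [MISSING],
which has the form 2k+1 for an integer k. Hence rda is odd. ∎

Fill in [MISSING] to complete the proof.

Expanding: (2f + 1)(2t + 1)(2g + 1) = 8fgt + 4fg + 4ft + 2f + 4gt + 2g + 2t + 1.
Every term except the constant is even, so this is 2(4fgt + 2fg + 2ft + f + 2gt + g + t) + 1,
and 4fgt + 2fg + 2ft + f + 2gt + g + t ∈ ℤ gives the required form.

2(4fgt + 2fg + 2ft + f + 2gt + g + t) + 1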